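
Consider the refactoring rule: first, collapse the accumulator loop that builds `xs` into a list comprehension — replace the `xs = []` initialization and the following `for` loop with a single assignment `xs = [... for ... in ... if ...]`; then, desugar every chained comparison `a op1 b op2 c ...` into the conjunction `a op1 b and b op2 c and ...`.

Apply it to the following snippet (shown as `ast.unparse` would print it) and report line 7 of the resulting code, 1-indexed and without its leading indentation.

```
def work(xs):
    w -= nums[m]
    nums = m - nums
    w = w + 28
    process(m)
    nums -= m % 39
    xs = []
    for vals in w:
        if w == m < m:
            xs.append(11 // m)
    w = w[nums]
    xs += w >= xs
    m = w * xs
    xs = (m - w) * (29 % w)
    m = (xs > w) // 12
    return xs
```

Transformed code:
def work(xs):
    w -= nums[m]
    nums = m - nums
    w = w + 28
    process(m)
    nums -= m % 39
    xs = [11 // m for vals in w if w == m and m < m]
    w = w[nums]
    xs += w >= xs
    m = w * xs
    xs = (m - w) * (29 % w)
    m = (xs > w) // 12
    return xs

xs = [11 // m for vals in w if w == m and m < m]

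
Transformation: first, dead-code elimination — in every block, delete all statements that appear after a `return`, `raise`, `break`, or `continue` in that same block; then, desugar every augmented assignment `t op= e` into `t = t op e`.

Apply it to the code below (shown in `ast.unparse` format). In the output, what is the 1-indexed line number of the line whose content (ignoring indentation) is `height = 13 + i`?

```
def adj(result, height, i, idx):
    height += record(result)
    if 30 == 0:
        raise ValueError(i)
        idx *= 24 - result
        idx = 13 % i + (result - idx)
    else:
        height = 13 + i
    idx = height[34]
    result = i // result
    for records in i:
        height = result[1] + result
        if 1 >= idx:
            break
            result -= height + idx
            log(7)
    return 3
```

Transformed code:
def adj(result, height, i, idx):
    height = height + record(result)
    if 30 == 0:
        raise ValueError(i)
    else:
        height = 13 + i
    idx = height[34]
    result = i // result
    for records in i:
        height = result[1] + result
        if 1 >= idx:
            break
    return 3

6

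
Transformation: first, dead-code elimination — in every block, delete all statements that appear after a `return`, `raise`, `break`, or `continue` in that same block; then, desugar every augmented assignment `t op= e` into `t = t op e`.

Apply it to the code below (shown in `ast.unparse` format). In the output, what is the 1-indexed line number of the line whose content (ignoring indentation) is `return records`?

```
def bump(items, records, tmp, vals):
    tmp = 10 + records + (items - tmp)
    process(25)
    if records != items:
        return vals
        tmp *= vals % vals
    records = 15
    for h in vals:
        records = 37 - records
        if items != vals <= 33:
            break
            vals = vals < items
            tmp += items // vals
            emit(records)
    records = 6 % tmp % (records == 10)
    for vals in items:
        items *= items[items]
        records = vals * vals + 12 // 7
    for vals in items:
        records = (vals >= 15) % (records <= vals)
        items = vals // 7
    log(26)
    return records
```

Transformed code:
def bump(items, records, tmp, vals):
    tmp = 10 + records + (items - tmp)
    process(25)
    if records != items:
        return vals
    records = 15
    for h in vals:
        records = 37 - records
        if items != vals <= 33:
            break
    records = 6 % tmp % (records == 10)
    for vals in items:
        items = items * items[items]
        records = vals * vals + 12 // 7
    for vals in items:
        records = (vals >= 15) % (records <= vals)
        items = vals // 7
    log(26)
    return records

19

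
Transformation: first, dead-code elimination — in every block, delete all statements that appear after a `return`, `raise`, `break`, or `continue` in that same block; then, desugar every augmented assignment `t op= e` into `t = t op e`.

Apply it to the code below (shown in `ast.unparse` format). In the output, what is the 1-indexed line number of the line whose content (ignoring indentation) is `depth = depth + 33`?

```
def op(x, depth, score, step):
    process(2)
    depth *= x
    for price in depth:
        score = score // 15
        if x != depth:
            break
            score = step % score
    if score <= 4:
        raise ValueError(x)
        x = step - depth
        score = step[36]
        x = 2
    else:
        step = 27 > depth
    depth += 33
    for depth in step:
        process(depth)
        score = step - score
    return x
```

12

Transformed code:
def op(x, depth, score, step):
    process(2)
    depth = depth * x
    for price in depth:
        score = score // 15
        if x != depth:
            break
    if score <= 4:
        raise ValueError(x)
    else:
        step = 27 > depth
    depth = depth + 33
    for depth in step:
        process(depth)
        score = step - score
    return x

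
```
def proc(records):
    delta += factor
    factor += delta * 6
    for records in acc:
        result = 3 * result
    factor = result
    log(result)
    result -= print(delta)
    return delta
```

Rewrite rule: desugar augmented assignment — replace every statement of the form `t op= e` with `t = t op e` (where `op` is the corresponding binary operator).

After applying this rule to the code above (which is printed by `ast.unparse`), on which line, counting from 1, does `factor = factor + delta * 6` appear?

3

Transformed code:
def proc(records):
    delta = delta + factor
    factor = factor + delta * 6
    for records in acc:
        result = 3 * result
    factor = result
    log(result)
    result = result - print(delta)
    return delta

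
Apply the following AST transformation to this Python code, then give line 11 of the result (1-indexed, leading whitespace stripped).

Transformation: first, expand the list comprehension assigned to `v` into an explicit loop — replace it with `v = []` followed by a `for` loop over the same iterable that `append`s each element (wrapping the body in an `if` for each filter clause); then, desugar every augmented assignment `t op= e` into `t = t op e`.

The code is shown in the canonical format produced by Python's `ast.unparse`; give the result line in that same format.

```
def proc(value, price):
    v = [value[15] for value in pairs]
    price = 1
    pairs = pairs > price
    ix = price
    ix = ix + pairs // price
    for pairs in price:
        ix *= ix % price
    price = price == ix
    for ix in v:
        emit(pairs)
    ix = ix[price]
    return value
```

Transformed code:
def proc(value, price):
    v = []
    for value in pairs:
        v.append(value[15])
    price = 1
    pairs = pairs > price
    ix = price
    ix = ix + pairs // price
    for pairs in price:
        ix = ix * (ix % price)
    price = price == ix
    for ix in v:
        emit(pairs)
    ix = ix[price]
    return value

price = price == ix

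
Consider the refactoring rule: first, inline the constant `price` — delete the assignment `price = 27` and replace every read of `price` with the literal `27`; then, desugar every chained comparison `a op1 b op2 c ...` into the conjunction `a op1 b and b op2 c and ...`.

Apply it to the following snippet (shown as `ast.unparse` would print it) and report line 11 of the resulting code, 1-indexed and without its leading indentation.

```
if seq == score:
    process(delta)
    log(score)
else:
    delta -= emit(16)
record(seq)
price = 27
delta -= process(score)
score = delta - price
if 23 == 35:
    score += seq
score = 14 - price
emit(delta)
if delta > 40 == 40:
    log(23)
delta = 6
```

Transformed code:
if seq == score:
    process(delta)
    log(score)
else:
    delta -= emit(16)
record(seq)
delta -= process(score)
score = delta - 27
if 23 == 35:
    score += seq
score = 14 - 27
emit(delta)
if delta > 40 and 40 == 40:
    log(23)
delta = 6

score = 14 - 27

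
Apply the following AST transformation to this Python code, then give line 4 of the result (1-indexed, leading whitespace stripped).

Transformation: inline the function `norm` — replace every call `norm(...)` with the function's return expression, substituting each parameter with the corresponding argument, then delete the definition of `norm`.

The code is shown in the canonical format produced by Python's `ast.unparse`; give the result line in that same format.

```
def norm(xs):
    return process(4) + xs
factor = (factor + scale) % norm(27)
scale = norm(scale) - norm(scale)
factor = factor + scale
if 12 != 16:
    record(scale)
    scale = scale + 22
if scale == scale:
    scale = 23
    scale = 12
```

Transformed code:
factor = (factor + scale) % (process(4) + 27)
scale = process(4) + scale - (process(4) + scale)
factor = factor + scale
if 12 != 16:
    record(scale)
    scale = scale + 22
if scale == scale:
    scale = 23
    scale = 12

if 12 != 16:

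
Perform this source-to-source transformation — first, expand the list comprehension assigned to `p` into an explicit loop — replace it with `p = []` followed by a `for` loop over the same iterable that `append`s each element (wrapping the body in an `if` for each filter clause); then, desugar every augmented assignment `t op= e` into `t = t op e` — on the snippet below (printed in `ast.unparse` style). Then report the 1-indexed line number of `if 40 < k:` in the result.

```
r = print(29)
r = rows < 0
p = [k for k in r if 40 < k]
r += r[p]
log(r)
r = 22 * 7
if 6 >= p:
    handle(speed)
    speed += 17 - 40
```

Transformed code:
r = print(29)
r = rows < 0
p = []
for k in r:
    if 40 < k:
        p.append(k)
r = r + r[p]
log(r)
r = 22 * 7
if 6 >= p:
    handle(speed)
    speed = speed + (17 - 40)

5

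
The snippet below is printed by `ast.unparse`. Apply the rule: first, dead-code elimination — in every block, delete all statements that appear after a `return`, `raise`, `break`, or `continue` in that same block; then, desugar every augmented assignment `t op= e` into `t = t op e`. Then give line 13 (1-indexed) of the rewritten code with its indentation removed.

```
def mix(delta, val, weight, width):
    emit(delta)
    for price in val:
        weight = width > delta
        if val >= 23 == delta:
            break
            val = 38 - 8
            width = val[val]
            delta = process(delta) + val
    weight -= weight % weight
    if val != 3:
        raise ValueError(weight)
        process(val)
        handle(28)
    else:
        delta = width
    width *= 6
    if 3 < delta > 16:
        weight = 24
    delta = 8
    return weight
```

if 3 < delta > 16:

Transformed code:
def mix(delta, val, weight, width):
    emit(delta)
    for price in val:
        weight = width > delta
        if val >= 23 == delta:
            break
    weight = weight - weight % weight
    if val != 3:
        raise ValueError(weight)
    else:
        delta = width
    width = width * 6
    if 3 < delta > 16:
        weight = 24
    delta = 8
    return weight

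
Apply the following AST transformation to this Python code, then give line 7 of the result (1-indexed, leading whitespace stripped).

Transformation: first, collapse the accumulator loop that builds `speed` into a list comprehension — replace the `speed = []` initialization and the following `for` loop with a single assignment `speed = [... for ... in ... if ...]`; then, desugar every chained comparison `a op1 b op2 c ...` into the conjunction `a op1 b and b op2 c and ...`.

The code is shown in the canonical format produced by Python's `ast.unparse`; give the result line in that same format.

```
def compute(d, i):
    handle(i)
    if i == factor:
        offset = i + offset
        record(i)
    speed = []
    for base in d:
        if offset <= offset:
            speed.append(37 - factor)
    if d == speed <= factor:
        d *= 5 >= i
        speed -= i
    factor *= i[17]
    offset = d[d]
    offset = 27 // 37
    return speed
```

Transformed code:
def compute(d, i):
    handle(i)
    if i == factor:
        offset = i + offset
        record(i)
    speed = [37 - factor for base in d if offset <= offset]
    if d == speed and speed <= factor:
        d *= 5 >= i
        speed -= i
    factor *= i[17]
    offset = d[d]
    offset = 27 // 37
    return speed

if d == speed and speed <= factor:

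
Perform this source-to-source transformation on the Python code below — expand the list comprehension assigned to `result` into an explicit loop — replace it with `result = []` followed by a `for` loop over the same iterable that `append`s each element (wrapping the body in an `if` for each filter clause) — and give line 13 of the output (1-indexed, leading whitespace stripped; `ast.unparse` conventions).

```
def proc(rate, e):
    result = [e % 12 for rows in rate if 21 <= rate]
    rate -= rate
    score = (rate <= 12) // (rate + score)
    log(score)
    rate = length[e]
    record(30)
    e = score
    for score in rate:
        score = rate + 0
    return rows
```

Transformed code:
def proc(rate, e):
    result = []
    for rows in rate:
        if 21 <= rate:
            result.append(e % 12)
    rate -= rate
    score = (rate <= 12) // (rate + score)
    log(score)
    rate = length[e]
    record(30)
    e = score
    for score in rate:
        score = rate + 0
    return rows

score = rate + 0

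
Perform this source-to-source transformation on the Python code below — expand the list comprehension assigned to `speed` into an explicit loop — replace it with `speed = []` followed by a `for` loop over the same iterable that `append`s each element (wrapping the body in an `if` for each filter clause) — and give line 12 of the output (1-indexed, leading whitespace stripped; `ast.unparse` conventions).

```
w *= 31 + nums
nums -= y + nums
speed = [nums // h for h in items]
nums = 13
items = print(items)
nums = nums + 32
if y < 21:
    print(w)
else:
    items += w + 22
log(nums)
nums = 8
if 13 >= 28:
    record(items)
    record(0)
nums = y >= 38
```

items += w + 22

Transformed code:
w *= 31 + nums
nums -= y + nums
speed = []
for h in items:
    speed.append(nums // h)
nums = 13
items = print(items)
nums = nums + 32
if y < 21:
    print(w)
else:
    items += w + 22
log(nums)
nums = 8
if 13 >= 28:
    record(items)
    record(0)
nums = y >= 38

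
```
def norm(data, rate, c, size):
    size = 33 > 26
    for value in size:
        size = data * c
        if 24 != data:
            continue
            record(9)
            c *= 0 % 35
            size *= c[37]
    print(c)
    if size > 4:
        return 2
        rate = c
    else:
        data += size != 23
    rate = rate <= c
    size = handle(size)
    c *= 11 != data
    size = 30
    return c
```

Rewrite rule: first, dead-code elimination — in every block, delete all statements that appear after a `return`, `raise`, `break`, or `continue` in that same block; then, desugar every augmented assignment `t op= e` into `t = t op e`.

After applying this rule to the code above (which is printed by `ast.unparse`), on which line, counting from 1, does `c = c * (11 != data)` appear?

Transformed code:
def norm(data, rate, c, size):
    size = 33 > 26
    for value in size:
        size = data * c
        if 24 != data:
            continue
    print(c)
    if size > 4:
        return 2
    else:
        data = data + (size != 23)
    rate = rate <= c
    size = handle(size)
    c = c * (11 != data)
    size = 30
    return c

14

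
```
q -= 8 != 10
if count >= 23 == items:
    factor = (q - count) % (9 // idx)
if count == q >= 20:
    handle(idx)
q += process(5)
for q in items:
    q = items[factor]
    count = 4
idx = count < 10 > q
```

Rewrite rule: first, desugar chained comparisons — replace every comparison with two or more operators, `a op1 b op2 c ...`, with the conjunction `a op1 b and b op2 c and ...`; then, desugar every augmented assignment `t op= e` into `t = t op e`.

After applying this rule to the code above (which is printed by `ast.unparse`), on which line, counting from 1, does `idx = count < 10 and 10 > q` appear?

Transformed code:
q = q - (8 != 10)
if count >= 23 and 23 == items:
    factor = (q - count) % (9 // idx)
if count == q and q >= 20:
    handle(idx)
q = q + process(5)
for q in items:
    q = items[factor]
    count = 4
idx = count < 10 and 10 > q

10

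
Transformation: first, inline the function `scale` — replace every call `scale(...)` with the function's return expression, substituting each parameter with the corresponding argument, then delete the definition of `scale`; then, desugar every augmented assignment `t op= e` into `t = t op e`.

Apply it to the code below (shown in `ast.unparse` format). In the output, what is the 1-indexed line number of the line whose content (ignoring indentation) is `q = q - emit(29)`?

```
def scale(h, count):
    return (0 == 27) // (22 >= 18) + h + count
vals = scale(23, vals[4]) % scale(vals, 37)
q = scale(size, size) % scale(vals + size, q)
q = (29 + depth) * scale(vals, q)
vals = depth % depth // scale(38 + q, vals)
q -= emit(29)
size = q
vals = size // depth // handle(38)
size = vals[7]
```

Transformed code:
vals = ((0 == 27) // (22 >= 18) + 23 + vals[4]) % ((0 == 27) // (22 >= 18) + vals + 37)
q = ((0 == 27) // (22 >= 18) + size + size) % ((0 == 27) // (22 >= 18) + (vals + size) + q)
q = (29 + depth) * ((0 == 27) // (22 >= 18) + vals + q)
vals = depth % depth // ((0 == 27) // (22 >= 18) + (38 + q) + vals)
q = q - emit(29)
size = q
vals = size // depth // handle(38)
size = vals[7]

5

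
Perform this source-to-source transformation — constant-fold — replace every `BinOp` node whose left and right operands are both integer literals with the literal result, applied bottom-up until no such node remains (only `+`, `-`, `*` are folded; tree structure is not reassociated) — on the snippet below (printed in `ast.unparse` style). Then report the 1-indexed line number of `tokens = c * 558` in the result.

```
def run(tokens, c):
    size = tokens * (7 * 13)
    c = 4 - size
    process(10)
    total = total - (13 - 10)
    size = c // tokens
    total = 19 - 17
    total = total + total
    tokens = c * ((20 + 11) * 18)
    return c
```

Transformed code:
def run(tokens, c):
    size = tokens * 91
    c = 4 - size
    process(10)
    total = total - 3
    size = c // tokens
    total = 2
    total = total + total
    tokens = c * 558
    return c

9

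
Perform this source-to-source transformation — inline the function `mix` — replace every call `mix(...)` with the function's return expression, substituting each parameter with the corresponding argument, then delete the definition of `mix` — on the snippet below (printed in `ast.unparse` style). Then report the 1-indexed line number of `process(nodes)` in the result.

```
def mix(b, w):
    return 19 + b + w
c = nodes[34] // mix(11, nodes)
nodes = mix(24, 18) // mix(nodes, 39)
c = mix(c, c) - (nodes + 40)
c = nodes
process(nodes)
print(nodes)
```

5

Transformed code:
c = nodes[34] // (19 + 11 + nodes)
nodes = (19 + 24 + 18) // (19 + nodes + 39)
c = 19 + c + c - (nodes + 40)
c = nodes
process(nodes)
print(nodes)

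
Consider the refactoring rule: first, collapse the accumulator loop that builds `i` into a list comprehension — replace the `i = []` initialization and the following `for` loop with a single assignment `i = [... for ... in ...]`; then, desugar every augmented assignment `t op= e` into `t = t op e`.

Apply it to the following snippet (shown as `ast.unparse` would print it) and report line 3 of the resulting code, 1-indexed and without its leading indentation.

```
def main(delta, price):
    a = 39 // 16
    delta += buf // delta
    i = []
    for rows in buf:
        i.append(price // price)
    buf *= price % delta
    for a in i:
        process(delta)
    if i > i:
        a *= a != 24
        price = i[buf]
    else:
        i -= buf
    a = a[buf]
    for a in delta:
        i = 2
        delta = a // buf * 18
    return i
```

Transformed code:
def main(delta, price):
    a = 39 // 16
    delta = delta + buf // delta
    i = [price // price for rows in buf]
    buf = buf * (price % delta)
    for a in i:
        process(delta)
    if i > i:
        a = a * (a != 24)
        price = i[buf]
    else:
        i = i - buf
    a = a[buf]
    for a in delta:
        i = 2
        delta = a // buf * 18
    return i

delta = delta + buf // delta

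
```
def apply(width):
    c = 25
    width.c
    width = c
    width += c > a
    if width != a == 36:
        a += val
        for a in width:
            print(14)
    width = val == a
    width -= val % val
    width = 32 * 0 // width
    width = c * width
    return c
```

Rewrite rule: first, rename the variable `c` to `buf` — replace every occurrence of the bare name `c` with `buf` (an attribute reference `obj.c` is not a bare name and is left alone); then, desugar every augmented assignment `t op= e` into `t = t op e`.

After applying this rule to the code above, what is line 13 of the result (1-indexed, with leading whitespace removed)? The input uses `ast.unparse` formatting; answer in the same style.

width = buf * width

Transformed code:
def apply(width):
    buf = 25
    width.c
    width = buf
    width = width + (buf > a)
    if width != a == 36:
        a = a + val
        for a in width:
            print(14)
    width = val == a
    width = width - val % val
    width = 32 * 0 // width
    width = buf * width
    return buf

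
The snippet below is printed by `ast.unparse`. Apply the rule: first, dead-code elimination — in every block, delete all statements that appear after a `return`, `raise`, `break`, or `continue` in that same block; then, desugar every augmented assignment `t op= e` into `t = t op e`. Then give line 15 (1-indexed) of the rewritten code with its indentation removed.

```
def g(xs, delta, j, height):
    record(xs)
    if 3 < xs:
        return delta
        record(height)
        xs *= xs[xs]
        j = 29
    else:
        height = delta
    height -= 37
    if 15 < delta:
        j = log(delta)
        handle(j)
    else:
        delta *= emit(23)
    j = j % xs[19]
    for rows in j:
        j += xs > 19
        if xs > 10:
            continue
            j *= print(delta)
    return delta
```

Transformed code:
def g(xs, delta, j, height):
    record(xs)
    if 3 < xs:
        return delta
    else:
        height = delta
    height = height - 37
    if 15 < delta:
        j = log(delta)
        handle(j)
    else:
        delta = delta * emit(23)
    j = j % xs[19]
    for rows in j:
        j = j + (xs > 19)
        if xs > 10:
            continue
    return delta

j = j + (xs > 19)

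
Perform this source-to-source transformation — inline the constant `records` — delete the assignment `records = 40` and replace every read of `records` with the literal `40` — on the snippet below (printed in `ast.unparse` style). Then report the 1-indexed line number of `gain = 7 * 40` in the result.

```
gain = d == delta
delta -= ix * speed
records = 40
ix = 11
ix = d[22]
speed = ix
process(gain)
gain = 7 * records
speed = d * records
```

Transformed code:
gain = d == delta
delta -= ix * speed
ix = 11
ix = d[22]
speed = ix
process(gain)
gain = 7 * 40
speed = d * 40

7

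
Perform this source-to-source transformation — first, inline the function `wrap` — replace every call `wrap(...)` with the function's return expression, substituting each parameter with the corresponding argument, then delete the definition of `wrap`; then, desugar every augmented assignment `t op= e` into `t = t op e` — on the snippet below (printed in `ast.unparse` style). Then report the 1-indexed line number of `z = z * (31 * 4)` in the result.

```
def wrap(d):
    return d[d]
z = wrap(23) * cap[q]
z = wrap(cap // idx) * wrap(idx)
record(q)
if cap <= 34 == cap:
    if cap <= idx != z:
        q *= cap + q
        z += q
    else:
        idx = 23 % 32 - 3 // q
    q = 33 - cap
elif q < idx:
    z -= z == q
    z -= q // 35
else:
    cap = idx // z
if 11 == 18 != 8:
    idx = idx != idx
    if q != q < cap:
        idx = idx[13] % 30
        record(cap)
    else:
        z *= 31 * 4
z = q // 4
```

Transformed code:
z = 23[23] * cap[q]
z = (cap // idx)[cap // idx] * idx[idx]
record(q)
if cap <= 34 == cap:
    if cap <= idx != z:
        q = q * (cap + q)
        z = z + q
    else:
        idx = 23 % 32 - 3 // q
    q = 33 - cap
elif q < idx:
    z = z - (z == q)
    z = z - q // 35
else:
    cap = idx // z
if 11 == 18 != 8:
    idx = idx != idx
    if q != q < cap:
        idx = idx[13] % 30
        record(cap)
    else:
        z = z * (31 * 4)
z = q // 4

22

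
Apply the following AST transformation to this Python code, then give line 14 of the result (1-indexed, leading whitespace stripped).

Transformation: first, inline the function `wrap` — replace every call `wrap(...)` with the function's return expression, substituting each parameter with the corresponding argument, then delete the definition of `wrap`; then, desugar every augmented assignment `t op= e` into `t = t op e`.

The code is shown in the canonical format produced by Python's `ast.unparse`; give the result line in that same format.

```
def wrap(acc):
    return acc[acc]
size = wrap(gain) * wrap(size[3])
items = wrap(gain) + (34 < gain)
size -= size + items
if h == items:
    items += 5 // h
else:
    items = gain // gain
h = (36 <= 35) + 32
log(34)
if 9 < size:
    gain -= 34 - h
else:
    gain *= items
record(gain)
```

record(gain)

Transformed code:
size = gain[gain] * size[3][size[3]]
items = gain[gain] + (34 < gain)
size = size - (size + items)
if h == items:
    items = items + 5 // h
else:
    items = gain // gain
h = (36 <= 35) + 32
log(34)
if 9 < size:
    gain = gain - (34 - h)
else:
    gain = gain * items
record(gain)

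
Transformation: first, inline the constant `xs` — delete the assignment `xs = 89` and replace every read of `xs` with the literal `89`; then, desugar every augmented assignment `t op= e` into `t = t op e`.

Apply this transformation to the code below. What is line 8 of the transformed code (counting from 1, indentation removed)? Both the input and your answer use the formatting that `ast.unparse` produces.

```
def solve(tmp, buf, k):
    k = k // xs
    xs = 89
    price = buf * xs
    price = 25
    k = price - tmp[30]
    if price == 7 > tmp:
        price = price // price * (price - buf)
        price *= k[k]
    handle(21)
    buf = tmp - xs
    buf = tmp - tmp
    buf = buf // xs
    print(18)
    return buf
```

price = price * k[k]

Transformed code:
def solve(tmp, buf, k):
    k = k // 89
    price = buf * 89
    price = 25
    k = price - tmp[30]
    if price == 7 > tmp:
        price = price // price * (price - buf)
        price = price * k[k]
    handle(21)
    buf = tmp - 89
    buf = tmp - tmp
    buf = buf // 89
    print(18)
    return buf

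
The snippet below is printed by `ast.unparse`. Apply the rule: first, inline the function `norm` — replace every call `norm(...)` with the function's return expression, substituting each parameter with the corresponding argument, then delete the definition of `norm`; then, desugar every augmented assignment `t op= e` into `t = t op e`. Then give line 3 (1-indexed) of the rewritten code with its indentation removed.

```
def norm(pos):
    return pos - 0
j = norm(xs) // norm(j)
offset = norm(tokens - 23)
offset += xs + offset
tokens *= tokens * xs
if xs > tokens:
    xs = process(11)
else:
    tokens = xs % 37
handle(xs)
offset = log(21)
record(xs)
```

Transformed code:
j = (xs - 0) // (j - 0)
offset = tokens - 23 - 0
offset = offset + (xs + offset)
tokens = tokens * (tokens * xs)
if xs > tokens:
    xs = process(11)
else:
    tokens = xs % 37
handle(xs)
offset = log(21)
record(xs)

offset = offset + (xs + offset)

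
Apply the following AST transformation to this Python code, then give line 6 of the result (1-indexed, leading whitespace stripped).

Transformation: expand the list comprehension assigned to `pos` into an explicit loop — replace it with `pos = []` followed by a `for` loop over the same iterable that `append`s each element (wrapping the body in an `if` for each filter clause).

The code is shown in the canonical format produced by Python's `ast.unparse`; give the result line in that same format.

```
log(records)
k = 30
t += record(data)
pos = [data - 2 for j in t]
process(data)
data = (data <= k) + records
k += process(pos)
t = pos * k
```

pos.append(data - 2)

Transformed code:
log(records)
k = 30
t += record(data)
pos = []
for j in t:
    pos.append(data - 2)
process(data)
data = (data <= k) + records
k += process(pos)
t = pos * k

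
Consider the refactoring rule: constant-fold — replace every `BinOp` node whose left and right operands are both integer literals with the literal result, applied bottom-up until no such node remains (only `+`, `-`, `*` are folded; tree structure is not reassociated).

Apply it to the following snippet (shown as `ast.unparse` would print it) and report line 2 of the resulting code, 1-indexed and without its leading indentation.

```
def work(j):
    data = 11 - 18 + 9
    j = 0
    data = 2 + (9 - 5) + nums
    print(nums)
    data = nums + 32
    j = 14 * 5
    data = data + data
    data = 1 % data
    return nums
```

data = 2

Transformed code:
def work(j):
    data = 2
    j = 0
    data = 6 + nums
    print(nums)
    data = nums + 32
    j = 70
    data = data + data
    data = 1 % data
    return nums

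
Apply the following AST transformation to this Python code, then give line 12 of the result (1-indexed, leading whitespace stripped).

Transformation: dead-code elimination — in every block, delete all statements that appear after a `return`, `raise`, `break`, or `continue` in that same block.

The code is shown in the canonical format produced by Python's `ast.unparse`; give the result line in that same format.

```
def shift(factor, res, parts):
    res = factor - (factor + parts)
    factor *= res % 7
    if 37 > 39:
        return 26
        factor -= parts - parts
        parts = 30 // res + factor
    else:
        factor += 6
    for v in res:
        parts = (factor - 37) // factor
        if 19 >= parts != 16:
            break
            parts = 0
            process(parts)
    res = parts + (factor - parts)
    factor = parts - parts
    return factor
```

res = parts + (factor - parts)

Transformed code:
def shift(factor, res, parts):
    res = factor - (factor + parts)
    factor *= res % 7
    if 37 > 39:
        return 26
    else:
        factor += 6
    for v in res:
        parts = (factor - 37) // factor
        if 19 >= parts != 16:
            break
    res = parts + (factor - parts)
    factor = parts - parts
    return factor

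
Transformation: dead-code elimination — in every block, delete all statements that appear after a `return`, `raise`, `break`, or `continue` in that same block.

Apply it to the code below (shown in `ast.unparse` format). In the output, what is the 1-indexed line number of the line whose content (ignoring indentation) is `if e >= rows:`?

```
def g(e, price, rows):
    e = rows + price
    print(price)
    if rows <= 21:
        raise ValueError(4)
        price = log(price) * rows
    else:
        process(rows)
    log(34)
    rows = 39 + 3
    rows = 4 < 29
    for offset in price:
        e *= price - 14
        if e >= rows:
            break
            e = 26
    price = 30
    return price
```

13

Transformed code:
def g(e, price, rows):
    e = rows + price
    print(price)
    if rows <= 21:
        raise ValueError(4)
    else:
        process(rows)
    log(34)
    rows = 39 + 3
    rows = 4 < 29
    for offset in price:
        e *= price - 14
        if e >= rows:
            break
    price = 30
    return price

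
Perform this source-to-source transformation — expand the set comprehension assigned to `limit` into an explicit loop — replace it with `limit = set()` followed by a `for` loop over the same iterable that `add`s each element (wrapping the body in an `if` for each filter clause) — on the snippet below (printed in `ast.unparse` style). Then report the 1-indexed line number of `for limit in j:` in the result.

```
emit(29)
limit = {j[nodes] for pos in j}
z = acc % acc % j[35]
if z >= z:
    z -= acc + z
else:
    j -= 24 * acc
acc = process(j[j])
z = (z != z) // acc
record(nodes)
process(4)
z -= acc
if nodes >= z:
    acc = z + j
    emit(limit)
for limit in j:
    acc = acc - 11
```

18

Transformed code:
emit(29)
limit = set()
for pos in j:
    limit.add(j[nodes])
z = acc % acc % j[35]
if z >= z:
    z -= acc + z
else:
    j -= 24 * acc
acc = process(j[j])
z = (z != z) // acc
record(nodes)
process(4)
z -= acc
if nodes >= z:
    acc = z + j
    emit(limit)
for limit in j:
    acc = acc - 11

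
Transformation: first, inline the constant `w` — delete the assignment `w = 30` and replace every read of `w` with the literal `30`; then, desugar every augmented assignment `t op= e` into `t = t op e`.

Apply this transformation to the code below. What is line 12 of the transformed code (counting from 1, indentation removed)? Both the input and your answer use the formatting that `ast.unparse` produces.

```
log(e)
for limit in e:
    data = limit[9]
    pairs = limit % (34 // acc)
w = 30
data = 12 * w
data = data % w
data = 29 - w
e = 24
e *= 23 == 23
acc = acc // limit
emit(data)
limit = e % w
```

limit = e % 30

Transformed code:
log(e)
for limit in e:
    data = limit[9]
    pairs = limit % (34 // acc)
data = 12 * 30
data = data % 30
data = 29 - 30
e = 24
e = e * (23 == 23)
acc = acc // limit
emit(data)
limit = e % 30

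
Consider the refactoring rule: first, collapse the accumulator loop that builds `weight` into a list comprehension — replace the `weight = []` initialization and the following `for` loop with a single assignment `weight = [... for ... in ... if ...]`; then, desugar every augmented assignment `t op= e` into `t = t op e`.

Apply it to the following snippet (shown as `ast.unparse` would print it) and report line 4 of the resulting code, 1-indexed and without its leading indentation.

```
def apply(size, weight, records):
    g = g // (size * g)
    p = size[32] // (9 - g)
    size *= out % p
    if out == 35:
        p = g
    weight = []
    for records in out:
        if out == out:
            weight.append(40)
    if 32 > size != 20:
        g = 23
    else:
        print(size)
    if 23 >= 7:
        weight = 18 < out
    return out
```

Transformed code:
def apply(size, weight, records):
    g = g // (size * g)
    p = size[32] // (9 - g)
    size = size * (out % p)
    if out == 35:
        p = g
    weight = [40 for records in out if out == out]
    if 32 > size != 20:
        g = 23
    else:
        print(size)
    if 23 >= 7:
        weight = 18 < out
    return out

size = size * (out % p)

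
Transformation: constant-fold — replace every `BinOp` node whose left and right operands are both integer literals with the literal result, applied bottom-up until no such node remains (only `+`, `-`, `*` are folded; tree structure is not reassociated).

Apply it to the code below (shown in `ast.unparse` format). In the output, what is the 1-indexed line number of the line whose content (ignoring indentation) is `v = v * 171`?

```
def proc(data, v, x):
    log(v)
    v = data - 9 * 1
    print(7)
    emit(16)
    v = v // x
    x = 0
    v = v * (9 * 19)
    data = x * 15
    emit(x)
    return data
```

Transformed code:
def proc(data, v, x):
    log(v)
    v = data - 9
    print(7)
    emit(16)
    v = v // x
    x = 0
    v = v * 171
    data = x * 15
    emit(x)
    return data

8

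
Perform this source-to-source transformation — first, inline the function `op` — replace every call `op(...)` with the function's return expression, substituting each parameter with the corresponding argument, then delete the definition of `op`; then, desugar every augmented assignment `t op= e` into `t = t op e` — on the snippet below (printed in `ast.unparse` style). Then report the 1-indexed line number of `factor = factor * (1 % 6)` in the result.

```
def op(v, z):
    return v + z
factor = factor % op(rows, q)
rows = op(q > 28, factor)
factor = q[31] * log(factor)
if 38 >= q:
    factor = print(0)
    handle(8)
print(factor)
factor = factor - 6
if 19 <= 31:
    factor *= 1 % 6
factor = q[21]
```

10

Transformed code:
factor = factor % (rows + q)
rows = (q > 28) + factor
factor = q[31] * log(factor)
if 38 >= q:
    factor = print(0)
    handle(8)
print(factor)
factor = factor - 6
if 19 <= 31:
    factor = factor * (1 % 6)
factor = q[21]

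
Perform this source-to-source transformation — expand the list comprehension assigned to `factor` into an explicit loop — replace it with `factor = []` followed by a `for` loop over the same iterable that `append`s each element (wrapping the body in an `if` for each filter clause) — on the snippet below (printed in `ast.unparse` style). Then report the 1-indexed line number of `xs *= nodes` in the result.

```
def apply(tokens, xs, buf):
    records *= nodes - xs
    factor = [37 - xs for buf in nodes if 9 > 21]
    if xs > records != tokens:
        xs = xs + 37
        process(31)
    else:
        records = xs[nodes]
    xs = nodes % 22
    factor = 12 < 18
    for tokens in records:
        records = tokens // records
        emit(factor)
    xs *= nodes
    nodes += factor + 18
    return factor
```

17

Transformed code:
def apply(tokens, xs, buf):
    records *= nodes - xs
    factor = []
    for buf in nodes:
        if 9 > 21:
            factor.append(37 - xs)
    if xs > records != tokens:
        xs = xs + 37
        process(31)
    else:
        records = xs[nodes]
    xs = nodes % 22
    factor = 12 < 18
    for tokens in records:
        records = tokens // records
        emit(factor)
    xs *= nodes
    nodes += factor + 18
    return factor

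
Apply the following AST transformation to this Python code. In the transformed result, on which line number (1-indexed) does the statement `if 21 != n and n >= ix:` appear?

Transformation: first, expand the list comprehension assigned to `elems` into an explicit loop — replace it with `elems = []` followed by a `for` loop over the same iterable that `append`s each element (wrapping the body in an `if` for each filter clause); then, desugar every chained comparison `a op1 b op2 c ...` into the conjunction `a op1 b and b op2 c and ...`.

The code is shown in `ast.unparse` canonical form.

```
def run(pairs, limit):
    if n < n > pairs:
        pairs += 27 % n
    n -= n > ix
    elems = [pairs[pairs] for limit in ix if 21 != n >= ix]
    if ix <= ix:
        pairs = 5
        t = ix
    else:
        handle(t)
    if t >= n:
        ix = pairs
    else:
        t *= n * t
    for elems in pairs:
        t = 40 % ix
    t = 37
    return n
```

Transformed code:
def run(pairs, limit):
    if n < n and n > pairs:
        pairs += 27 % n
    n -= n > ix
    elems = []
    for limit in ix:
        if 21 != n and n >= ix:
            elems.append(pairs[pairs])
    if ix <= ix:
        pairs = 5
        t = ix
    else:
        handle(t)
    if t >= n:
        ix = pairs
    else:
        t *= n * t
    for elems in pairs:
        t = 40 % ix
    t = 37
    return n

7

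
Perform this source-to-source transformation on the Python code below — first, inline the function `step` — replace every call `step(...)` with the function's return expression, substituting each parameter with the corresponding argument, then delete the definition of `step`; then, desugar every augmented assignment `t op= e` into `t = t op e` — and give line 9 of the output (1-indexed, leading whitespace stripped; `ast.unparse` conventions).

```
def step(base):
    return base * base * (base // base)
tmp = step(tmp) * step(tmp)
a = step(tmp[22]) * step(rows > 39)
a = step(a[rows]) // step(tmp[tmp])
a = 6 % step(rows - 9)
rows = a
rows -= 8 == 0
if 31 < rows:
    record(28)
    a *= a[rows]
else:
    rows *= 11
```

Transformed code:
tmp = tmp * tmp * (tmp // tmp) * (tmp * tmp * (tmp // tmp))
a = tmp[22] * tmp[22] * (tmp[22] // tmp[22]) * ((rows > 39) * (rows > 39) * ((rows > 39) // (rows > 39)))
a = a[rows] * a[rows] * (a[rows] // a[rows]) // (tmp[tmp] * tmp[tmp] * (tmp[tmp] // tmp[tmp]))
a = 6 % ((rows - 9) * (rows - 9) * ((rows - 9) // (rows - 9)))
rows = a
rows = rows - (8 == 0)
if 31 < rows:
    record(28)
    a = a * a[rows]
else:
    rows = rows * 11

a = a * a[rows]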